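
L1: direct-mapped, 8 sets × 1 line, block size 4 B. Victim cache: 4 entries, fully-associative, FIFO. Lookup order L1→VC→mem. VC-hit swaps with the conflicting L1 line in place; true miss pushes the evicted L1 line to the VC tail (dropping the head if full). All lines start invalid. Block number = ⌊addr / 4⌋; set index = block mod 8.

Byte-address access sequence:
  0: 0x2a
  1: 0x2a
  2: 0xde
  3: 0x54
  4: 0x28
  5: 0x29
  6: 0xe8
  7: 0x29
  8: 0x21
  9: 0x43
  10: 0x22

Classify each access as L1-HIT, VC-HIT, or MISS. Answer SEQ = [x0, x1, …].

#0 0x2a→b10/s2 MISS; vc=[]
#1 0x2a→b10/s2 L1-HIT; vc=[]
#2 0xde→b55/s7 MISS; vc=[]
#3 0x54→b21/s5 MISS; vc=[]
#4 0x28→b10/s2 L1-HIT; vc=[]
#5 0x29→b10/s2 L1-HIT; vc=[]
#6 0xe8→b58/s2 MISS; vc=[10]
#7 0x29→b10/s2 VC-HIT; vc=[58]
#8 0x21→b8/s0 MISS; vc=[58]
#9 0x43→b16/s0 MISS; vc=[58,8]
#10 0x22→b8/s0 VC-HIT; vc=[58,16]

SEQ = [MISS, L1-HIT, MISS, MISS, L1-HIT, L1-HIT, MISS, VC-HIT, MISS, MISS, VC-HIT]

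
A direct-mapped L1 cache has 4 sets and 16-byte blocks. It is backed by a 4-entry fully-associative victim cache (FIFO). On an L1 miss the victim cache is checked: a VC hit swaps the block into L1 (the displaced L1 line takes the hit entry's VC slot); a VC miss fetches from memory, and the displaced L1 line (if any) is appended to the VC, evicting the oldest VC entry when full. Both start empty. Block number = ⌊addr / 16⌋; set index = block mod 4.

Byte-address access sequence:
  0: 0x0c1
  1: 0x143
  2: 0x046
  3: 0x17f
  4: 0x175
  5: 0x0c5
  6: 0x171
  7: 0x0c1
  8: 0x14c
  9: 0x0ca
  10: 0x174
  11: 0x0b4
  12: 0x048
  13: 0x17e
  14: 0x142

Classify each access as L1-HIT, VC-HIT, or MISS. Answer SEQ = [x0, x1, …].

SEQ = [MISS, MISS, MISS, MISS, L1-HIT, VC-HIT, L1-HIT, L1-HIT, VC-HIT, VC-HIT, L1-HIT, MISS, VC-HIT, VC-HIT, VC-HIT]

0: 0xc1 (blk 12, set 0) → MISS  vc=[]
1: 0x143 (blk 20, set 0) → MISS  vc=[12]
2: 0x46 (blk 4, set 0) → MISS  vc=[12, 20]
3: 0x17f (blk 23, set 3) → MISS  vc=[12, 20]
4: 0x175 (blk 23, set 3) → L1-HIT  vc=[12, 20]
5: 0xc5 (blk 12, set 0) → VC-HIT  vc=[4, 20]
6: 0x171 (blk 23, set 3) → L1-HIT  vc=[4, 20]
7: 0xc1 (blk 12, set 0) → L1-HIT  vc=[4, 20]
8: 0x14c (blk 20, set 0) → VC-HIT  vc=[4, 12]
9: 0xca (blk 12, set 0) → VC-HIT  vc=[4, 20]
10: 0x174 (blk 23, set 3) → L1-HIT  vc=[4, 20]
11: 0xb4 (blk 11, set 3) → MISS  vc=[4, 20, 23]
12: 0x48 (blk 4, set 0) → VC-HIT  vc=[12, 20, 23]
13: 0x17e (blk 23, set 3) → VC-HIT  vc=[12, 20, 11]
14: 0x142 (blk 20, set 0) → VC-HIT  vc=[12, 4, 11]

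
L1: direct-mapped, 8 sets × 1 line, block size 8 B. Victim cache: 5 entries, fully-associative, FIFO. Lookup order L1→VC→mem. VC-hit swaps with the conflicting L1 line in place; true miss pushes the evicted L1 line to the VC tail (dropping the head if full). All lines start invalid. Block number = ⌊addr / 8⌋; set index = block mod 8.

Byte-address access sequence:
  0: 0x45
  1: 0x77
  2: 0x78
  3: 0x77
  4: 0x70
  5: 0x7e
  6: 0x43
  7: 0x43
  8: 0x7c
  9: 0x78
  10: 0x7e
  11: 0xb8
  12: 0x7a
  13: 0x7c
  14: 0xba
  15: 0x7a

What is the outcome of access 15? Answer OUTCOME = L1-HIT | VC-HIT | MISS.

0: 0x45 (blk 8, set 0) → MISS  vc=[]
1: 0x77 (blk 14, set 6) → MISS  vc=[]
2: 0x78 (blk 15, set 7) → MISS  vc=[]
3: 0x77 (blk 14, set 6) → L1-HIT  vc=[]
4: 0x70 (blk 14, set 6) → L1-HIT  vc=[]
5: 0x7e (blk 15, set 7) → L1-HIT  vc=[]
6: 0x43 (blk 8, set 0) → L1-HIT  vc=[]
7: 0x43 (blk 8, set 0) → L1-HIT  vc=[]
8: 0x7c (blk 15, set 7) → L1-HIT  vc=[]
9: 0x78 (blk 15, set 7) → L1-HIT  vc=[]
10: 0x7e (blk 15, set 7) → L1-HIT  vc=[]
11: 0xb8 (blk 23, set 7) → MISS  vc=[15]
12: 0x7a (blk 15, set 7) → VC-HIT  vc=[23]
13: 0x7c (blk 15, set 7) → L1-HIT  vc=[23]
14: 0xba (blk 23, set 7) → VC-HIT  vc=[15]
15: 0x7a (blk 15, set 7) → VC-HIT  vc=[23]

OUTCOME = VC-HIT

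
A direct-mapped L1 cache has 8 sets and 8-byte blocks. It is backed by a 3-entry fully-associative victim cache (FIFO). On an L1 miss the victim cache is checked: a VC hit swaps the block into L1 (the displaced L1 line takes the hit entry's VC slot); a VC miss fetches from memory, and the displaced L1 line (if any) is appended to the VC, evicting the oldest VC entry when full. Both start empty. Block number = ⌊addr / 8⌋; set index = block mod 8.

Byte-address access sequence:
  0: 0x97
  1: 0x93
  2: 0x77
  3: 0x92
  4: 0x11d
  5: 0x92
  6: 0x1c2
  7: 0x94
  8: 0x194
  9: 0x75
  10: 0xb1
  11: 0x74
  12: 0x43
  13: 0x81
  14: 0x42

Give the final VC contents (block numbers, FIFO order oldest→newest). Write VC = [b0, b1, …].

  [0] addr=0x97 blk=18 s=2: MISS | VC []
  [1] addr=0x93 blk=18 s=2: L1-HIT | VC []
  [2] addr=0x77 blk=14 s=6: MISS | VC []
  [3] addr=0x92 blk=18 s=2: L1-HIT | VC []
  [4] addr=0x11d blk=35 s=3: MISS | VC []
  [5] addr=0x92 blk=18 s=2: L1-HIT | VC []
  [6] addr=0x1c2 blk=56 s=0: MISS | VC []
  [7] addr=0x94 blk=18 s=2: L1-HIT | VC []
  [8] addr=0x194 blk=50 s=2: MISS | VC [18]
  [9] addr=0x75 blk=14 s=6: L1-HIT | VC [18]
  [10] addr=0xb1 blk=22 s=6: MISS | VC [18, 14]
  [11] addr=0x74 blk=14 s=6: VC-HIT | VC [18, 22]
  [12] addr=0x43 blk=8 s=0: MISS | VC [18, 22, 56]
  [13] addr=0x81 blk=16 s=0: MISS | VC [22, 56, 8]
  [14] addr=0x42 blk=8 s=0: VC-HIT | VC [22, 56, 16]

VC = [22, 56, 16]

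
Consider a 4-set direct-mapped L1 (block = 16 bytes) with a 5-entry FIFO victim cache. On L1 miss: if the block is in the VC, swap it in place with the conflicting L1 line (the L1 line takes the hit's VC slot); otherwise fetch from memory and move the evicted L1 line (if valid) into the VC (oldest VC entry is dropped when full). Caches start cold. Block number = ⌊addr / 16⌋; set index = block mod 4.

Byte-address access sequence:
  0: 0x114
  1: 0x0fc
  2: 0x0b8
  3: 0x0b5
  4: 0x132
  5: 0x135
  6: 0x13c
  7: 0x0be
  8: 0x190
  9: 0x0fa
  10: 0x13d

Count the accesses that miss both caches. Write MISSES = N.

#0 0x114→b17/s1 MISS; vc=[]
#1 0xfc→b15/s3 MISS; vc=[]
#2 0xb8→b11/s3 MISS; vc=[15]
#3 0xb5→b11/s3 L1-HIT; vc=[15]
#4 0x132→b19/s3 MISS; vc=[15,11]
#5 0x135→b19/s3 L1-HIT; vc=[15,11]
#6 0x13c→b19/s3 L1-HIT; vc=[15,11]
#7 0xbe→b11/s3 VC-HIT; vc=[15,19]
#8 0x190→b25/s1 MISS; vc=[15,19,17]
#9 0xfa→b15/s3 VC-HIT; vc=[11,19,17]
#10 0x13d→b19/s3 VC-HIT; vc=[11,15,17]

MISSES = 5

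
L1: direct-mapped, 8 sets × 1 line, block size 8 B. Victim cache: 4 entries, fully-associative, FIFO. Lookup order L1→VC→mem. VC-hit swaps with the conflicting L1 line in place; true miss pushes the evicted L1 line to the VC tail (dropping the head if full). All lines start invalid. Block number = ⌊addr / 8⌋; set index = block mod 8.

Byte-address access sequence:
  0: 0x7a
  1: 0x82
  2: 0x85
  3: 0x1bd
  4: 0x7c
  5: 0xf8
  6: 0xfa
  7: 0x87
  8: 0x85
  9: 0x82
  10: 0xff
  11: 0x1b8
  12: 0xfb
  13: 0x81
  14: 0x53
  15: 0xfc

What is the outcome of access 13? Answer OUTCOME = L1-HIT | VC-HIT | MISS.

OUTCOME = L1-HIT

  [0] addr=0x7a blk=15 s=7: MISS | VC []
  [1] addr=0x82 blk=16 s=0: MISS | VC []
  [2] addr=0x85 blk=16 s=0: L1-HIT | VC []
  [3] addr=0x1bd blk=55 s=7: MISS | VC [15]
  [4] addr=0x7c blk=15 s=7: VC-HIT | VC [55]
  [5] addr=0xf8 blk=31 s=7: MISS | VC [55, 15]
  [6] addr=0xfa blk=31 s=7: L1-HIT | VC [55, 15]
  [7] addr=0x87 blk=16 s=0: L1-HIT | VC [55, 15]
  [8] addr=0x85 blk=16 s=0: L1-HIT | VC [55, 15]
  [9] addr=0x82 blk=16 s=0: L1-HIT | VC [55, 15]
  [10] addr=0xff blk=31 s=7: L1-HIT | VC [55, 15]
  [11] addr=0x1b8 blk=55 s=7: VC-HIT | VC [31, 15]
  [12] addr=0xfb blk=31 s=7: VC-HIT | VC [55, 15]
  [13] addr=0x81 blk=16 s=0: L1-HIT | VC [55, 15]
  [14] addr=0x53 blk=10 s=2: MISS | VC [55, 15]
  [15] addr=0xfc blk=31 s=7: L1-HIT | VC [55, 15]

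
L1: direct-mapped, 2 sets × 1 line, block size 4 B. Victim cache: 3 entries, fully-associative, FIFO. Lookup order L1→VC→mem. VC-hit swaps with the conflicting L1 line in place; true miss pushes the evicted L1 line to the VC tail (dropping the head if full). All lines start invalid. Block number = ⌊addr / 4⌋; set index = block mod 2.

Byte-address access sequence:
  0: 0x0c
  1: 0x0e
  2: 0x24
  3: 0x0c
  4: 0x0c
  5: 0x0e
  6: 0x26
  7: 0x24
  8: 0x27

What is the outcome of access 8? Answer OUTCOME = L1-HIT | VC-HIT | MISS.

OUTCOME = L1-HIT

0: 0xc (blk 3, set 1) → MISS  vc=[]
1: 0xe (blk 3, set 1) → L1-HIT  vc=[]
2: 0x24 (blk 9, set 1) → MISS  vc=[3]
3: 0xc (blk 3, set 1) → VC-HIT  vc=[9]
4: 0xc (blk 3, set 1) → L1-HIT  vc=[9]
5: 0xe (blk 3, set 1) → L1-HIT  vc=[9]
6: 0x26 (blk 9, set 1) → VC-HIT  vc=[3]
7: 0x24 (blk 9, set 1) → L1-HIT  vc=[3]
8: 0x27 (blk 9, set 1) → L1-HIT  vc=[3]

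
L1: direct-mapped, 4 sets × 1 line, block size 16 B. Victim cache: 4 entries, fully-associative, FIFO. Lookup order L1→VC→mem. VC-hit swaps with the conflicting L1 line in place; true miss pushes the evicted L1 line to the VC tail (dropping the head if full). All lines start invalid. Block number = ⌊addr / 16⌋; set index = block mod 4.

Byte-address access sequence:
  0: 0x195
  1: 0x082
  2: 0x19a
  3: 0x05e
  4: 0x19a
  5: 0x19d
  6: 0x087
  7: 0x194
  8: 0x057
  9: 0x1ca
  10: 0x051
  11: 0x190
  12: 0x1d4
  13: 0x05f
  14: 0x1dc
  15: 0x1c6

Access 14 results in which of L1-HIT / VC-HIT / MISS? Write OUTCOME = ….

OUTCOME = VC-HIT

#0 0x195→b25/s1 MISS; vc=[]
#1 0x82→b8/s0 MISS; vc=[]
#2 0x19a→b25/s1 L1-HIT; vc=[]
#3 0x5e→b5/s1 MISS; vc=[25]
#4 0x19a→b25/s1 VC-HIT; vc=[5]
#5 0x19d→b25/s1 L1-HIT; vc=[5]
#6 0x87→b8/s0 L1-HIT; vc=[5]
#7 0x194→b25/s1 L1-HIT; vc=[5]
#8 0x57→b5/s1 VC-HIT; vc=[25]
#9 0x1ca→b28/s0 MISS; vc=[25,8]
#10 0x51→b5/s1 L1-HIT; vc=[25,8]
#11 0x190→b25/s1 VC-HIT; vc=[5,8]
#12 0x1d4→b29/s1 MISS; vc=[5,8,25]
#13 0x5f→b5/s1 VC-HIT; vc=[29,8,25]
#14 0x1dc→b29/s1 VC-HIT; vc=[5,8,25]
#15 0x1c6→b28/s0 L1-HIT; vc=[5,8,25]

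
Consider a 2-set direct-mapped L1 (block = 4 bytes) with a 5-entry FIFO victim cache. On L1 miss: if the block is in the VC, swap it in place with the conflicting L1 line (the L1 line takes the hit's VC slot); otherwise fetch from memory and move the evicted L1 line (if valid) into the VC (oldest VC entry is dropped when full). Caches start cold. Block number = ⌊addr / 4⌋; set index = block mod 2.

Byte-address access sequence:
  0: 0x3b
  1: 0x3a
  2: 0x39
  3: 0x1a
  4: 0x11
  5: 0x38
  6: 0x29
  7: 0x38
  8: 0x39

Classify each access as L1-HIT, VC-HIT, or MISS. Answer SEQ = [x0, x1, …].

SEQ = [MISS, L1-HIT, L1-HIT, MISS, MISS, VC-HIT, MISS, VC-HIT, L1-HIT]

  [0] addr=0x3b blk=14 s=0: MISS | VC []
  [1] addr=0x3a blk=14 s=0: L1-HIT | VC []
  [2] addr=0x39 blk=14 s=0: L1-HIT | VC []
  [3] addr=0x1a blk=6 s=0: MISS | VC [14]
  [4] addr=0x11 blk=4 s=0: MISS | VC [14, 6]
  [5] addr=0x38 blk=14 s=0: VC-HIT | VC [4, 6]
  [6] addr=0x29 blk=10 s=0: MISS | VC [4, 6, 14]
  [7] addr=0x38 blk=14 s=0: VC-HIT | VC [4, 6, 10]
  [8] addr=0x39 blk=14 s=0: L1-HIT | VC [4, 6, 10]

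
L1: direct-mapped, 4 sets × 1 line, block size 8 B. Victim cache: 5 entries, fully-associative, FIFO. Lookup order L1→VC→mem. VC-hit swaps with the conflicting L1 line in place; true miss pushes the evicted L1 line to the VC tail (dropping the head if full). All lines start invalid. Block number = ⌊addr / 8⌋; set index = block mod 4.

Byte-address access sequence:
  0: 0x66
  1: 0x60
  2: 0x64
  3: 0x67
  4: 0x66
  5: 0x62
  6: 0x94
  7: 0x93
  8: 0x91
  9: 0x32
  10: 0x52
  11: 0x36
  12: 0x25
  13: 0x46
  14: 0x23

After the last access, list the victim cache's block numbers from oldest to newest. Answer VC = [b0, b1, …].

VC = [18, 10, 12, 8]

0: 0x66 (blk 12, set 0) → MISS  vc=[]
1: 0x60 (blk 12, set 0) → L1-HIT  vc=[]
2: 0x64 (blk 12, set 0) → L1-HIT  vc=[]
3: 0x67 (blk 12, set 0) → L1-HIT  vc=[]
4: 0x66 (blk 12, set 0) → L1-HIT  vc=[]
5: 0x62 (blk 12, set 0) → L1-HIT  vc=[]
6: 0x94 (blk 18, set 2) → MISS  vc=[]
7: 0x93 (blk 18, set 2) → L1-HIT  vc=[]
8: 0x91 (blk 18, set 2) → L1-HIT  vc=[]
9: 0x32 (blk 6, set 2) → MISS  vc=[18]
10: 0x52 (blk 10, set 2) → MISS  vc=[18, 6]
11: 0x36 (blk 6, set 2) → VC-HIT  vc=[18, 10]
12: 0x25 (blk 4, set 0) → MISS  vc=[18, 10, 12]
13: 0x46 (blk 8, set 0) → MISS  vc=[18, 10, 12, 4]
14: 0x23 (blk 4, set 0) → VC-HIT  vc=[18, 10, 12, 8]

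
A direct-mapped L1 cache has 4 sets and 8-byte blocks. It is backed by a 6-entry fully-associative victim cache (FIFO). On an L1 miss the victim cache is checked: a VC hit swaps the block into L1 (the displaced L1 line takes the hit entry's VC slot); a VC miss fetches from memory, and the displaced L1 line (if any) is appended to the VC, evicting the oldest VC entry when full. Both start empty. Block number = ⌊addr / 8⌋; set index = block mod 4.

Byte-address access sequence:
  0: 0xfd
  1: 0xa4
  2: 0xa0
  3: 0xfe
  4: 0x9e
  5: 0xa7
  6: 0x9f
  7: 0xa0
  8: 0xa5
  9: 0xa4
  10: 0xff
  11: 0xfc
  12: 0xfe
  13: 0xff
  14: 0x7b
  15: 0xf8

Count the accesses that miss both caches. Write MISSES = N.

  [0] addr=0xfd blk=31 s=3: MISS | VC []
  [1] addr=0xa4 blk=20 s=0: MISS | VC []
  [2] addr=0xa0 blk=20 s=0: L1-HIT | VC []
  [3] addr=0xfe blk=31 s=3: L1-HIT | VC []
  [4] addr=0x9e blk=19 s=3: MISS | VC [31]
  [5] addr=0xa7 blk=20 s=0: L1-HIT | VC [31]
  [6] addr=0x9f blk=19 s=3: L1-HIT | VC [31]
  [7] addr=0xa0 blk=20 s=0: L1-HIT | VC [31]
  [8] addr=0xa5 blk=20 s=0: L1-HIT | VC [31]
  [9] addr=0xa4 blk=20 s=0: L1-HIT | VC [31]
  [10] addr=0xff blk=31 s=3: VC-HIT | VC [19]
  [11] addr=0xfc blk=31 s=3: L1-HIT | VC [19]
  [12] addr=0xfe blk=31 s=3: L1-HIT | VC [19]
  [13] addr=0xff blk=31 s=3: L1-HIT | VC [19]
  [14] addr=0x7b blk=15 s=3: MISS | VC [19, 31]
  [15] addr=0xf8 blk=31 s=3: VC-HIT | VC [19, 15]

MISSES = 4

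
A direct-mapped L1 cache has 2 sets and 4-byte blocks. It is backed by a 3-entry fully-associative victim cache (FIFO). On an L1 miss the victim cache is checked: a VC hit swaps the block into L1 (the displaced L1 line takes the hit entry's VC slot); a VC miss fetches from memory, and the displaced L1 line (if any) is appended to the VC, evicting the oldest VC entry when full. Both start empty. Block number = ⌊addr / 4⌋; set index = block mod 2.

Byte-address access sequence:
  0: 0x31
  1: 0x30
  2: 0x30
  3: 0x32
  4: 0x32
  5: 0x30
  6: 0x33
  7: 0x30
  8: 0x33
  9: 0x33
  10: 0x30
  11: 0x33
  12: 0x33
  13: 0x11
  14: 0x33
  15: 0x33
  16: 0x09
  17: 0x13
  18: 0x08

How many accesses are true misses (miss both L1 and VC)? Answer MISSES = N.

MISSES = 3

  [0] addr=0x31 blk=12 s=0: MISS | VC []
  [1] addr=0x30 blk=12 s=0: L1-HIT | VC []
  [2] addr=0x30 blk=12 s=0: L1-HIT | VC []
  [3] addr=0x32 blk=12 s=0: L1-HIT | VC []
  [4] addr=0x32 blk=12 s=0: L1-HIT | VC []
  [5] addr=0x30 blk=12 s=0: L1-HIT | VC []
  [6] addr=0x33 blk=12 s=0: L1-HIT | VC []
  [7] addr=0x30 blk=12 s=0: L1-HIT | VC []
  [8] addr=0x33 blk=12 s=0: L1-HIT | VC []
  [9] addr=0x33 blk=12 s=0: L1-HIT | VC []
  [10] addr=0x30 blk=12 s=0: L1-HIT | VC []
  [11] addr=0x33 blk=12 s=0: L1-HIT | VC []
  [12] addr=0x33 blk=12 s=0: L1-HIT | VC []
  [13] addr=0x11 blk=4 s=0: MISS | VC [12]
  [14] addr=0x33 blk=12 s=0: VC-HIT | VC [4]
  [15] addr=0x33 blk=12 s=0: L1-HIT | VC [4]
  [16] addr=0x9 blk=2 s=0: MISS | VC [4, 12]
  [17] addr=0x13 blk=4 s=0: VC-HIT | VC [2, 12]
  [18] addr=0x8 blk=2 s=0: VC-HIT | VC [4, 12]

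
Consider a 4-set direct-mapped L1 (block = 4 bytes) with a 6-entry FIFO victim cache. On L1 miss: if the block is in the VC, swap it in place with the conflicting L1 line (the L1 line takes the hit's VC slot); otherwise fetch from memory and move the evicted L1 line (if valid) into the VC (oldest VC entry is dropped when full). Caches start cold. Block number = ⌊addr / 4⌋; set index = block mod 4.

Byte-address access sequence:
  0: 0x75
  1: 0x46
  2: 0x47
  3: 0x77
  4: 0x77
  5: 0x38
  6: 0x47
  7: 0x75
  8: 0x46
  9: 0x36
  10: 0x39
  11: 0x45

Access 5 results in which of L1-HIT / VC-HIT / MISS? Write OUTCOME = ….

#0 0x75→b29/s1 MISS; vc=[]
#1 0x46→b17/s1 MISS; vc=[29]
#2 0x47→b17/s1 L1-HIT; vc=[29]
#3 0x77→b29/s1 VC-HIT; vc=[17]
#4 0x77→b29/s1 L1-HIT; vc=[17]
#5 0x38→b14/s2 MISS; vc=[17]
#6 0x47→b17/s1 VC-HIT; vc=[29]
#7 0x75→b29/s1 VC-HIT; vc=[17]
#8 0x46→b17/s1 VC-HIT; vc=[29]
#9 0x36→b13/s1 MISS; vc=[29,17]
#10 0x39→b14/s2 L1-HIT; vc=[29,17]
#11 0x45→b17/s1 VC-HIT; vc=[29,13]

OUTCOME = MISS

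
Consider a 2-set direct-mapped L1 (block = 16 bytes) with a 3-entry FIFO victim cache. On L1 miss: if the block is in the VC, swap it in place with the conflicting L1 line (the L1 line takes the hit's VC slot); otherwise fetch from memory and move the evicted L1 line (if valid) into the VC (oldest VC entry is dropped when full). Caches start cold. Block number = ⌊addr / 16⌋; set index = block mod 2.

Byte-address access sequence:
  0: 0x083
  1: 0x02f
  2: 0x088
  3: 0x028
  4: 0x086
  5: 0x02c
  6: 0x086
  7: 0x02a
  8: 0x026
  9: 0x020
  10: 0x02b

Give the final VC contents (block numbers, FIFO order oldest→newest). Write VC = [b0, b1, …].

#0 0x83→b8/s0 MISS; vc=[]
#1 0x2f→b2/s0 MISS; vc=[8]
#2 0x88→b8/s0 VC-HIT; vc=[2]
#3 0x28→b2/s0 VC-HIT; vc=[8]
#4 0x86→b8/s0 VC-HIT; vc=[2]
#5 0x2c→b2/s0 VC-HIT; vc=[8]
#6 0x86→b8/s0 VC-HIT; vc=[2]
#7 0x2a→b2/s0 VC-HIT; vc=[8]
#8 0x26→b2/s0 L1-HIT; vc=[8]
#9 0x20→b2/s0 L1-HIT; vc=[8]
#10 0x2b→b2/s0 L1-HIT; vc=[8]

VC = [8]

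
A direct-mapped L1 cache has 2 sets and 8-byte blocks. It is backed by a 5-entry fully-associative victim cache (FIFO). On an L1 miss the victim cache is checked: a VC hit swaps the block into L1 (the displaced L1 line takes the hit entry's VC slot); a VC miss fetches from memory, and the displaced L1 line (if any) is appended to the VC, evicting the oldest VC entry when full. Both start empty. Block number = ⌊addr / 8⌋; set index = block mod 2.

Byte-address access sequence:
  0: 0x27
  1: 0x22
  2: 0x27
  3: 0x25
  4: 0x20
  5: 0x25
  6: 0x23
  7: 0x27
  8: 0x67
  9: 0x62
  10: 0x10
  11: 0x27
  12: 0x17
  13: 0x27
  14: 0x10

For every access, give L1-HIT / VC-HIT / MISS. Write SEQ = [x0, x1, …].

SEQ = [MISS, L1-HIT, L1-HIT, L1-HIT, L1-HIT, L1-HIT, L1-HIT, L1-HIT, MISS, L1-HIT, MISS, VC-HIT, VC-HIT, VC-HIT, VC-HIT]

#0 0x27→b4/s0 MISS; vc=[]
#1 0x22→b4/s0 L1-HIT; vc=[]
#2 0x27→b4/s0 L1-HIT; vc=[]
#3 0x25→b4/s0 L1-HIT; vc=[]
#4 0x20→b4/s0 L1-HIT; vc=[]
#5 0x25→b4/s0 L1-HIT; vc=[]
#6 0x23→b4/s0 L1-HIT; vc=[]
#7 0x27→b4/s0 L1-HIT; vc=[]
#8 0x67→b12/s0 MISS; vc=[4]
#9 0x62→b12/s0 L1-HIT; vc=[4]
#10 0x10→b2/s0 MISS; vc=[4,12]
#11 0x27→b4/s0 VC-HIT; vc=[2,12]
#12 0x17→b2/s0 VC-HIT; vc=[4,12]
#13 0x27→b4/s0 VC-HIT; vc=[2,12]
#14 0x10→b2/s0 VC-HIT; vc=[4,12]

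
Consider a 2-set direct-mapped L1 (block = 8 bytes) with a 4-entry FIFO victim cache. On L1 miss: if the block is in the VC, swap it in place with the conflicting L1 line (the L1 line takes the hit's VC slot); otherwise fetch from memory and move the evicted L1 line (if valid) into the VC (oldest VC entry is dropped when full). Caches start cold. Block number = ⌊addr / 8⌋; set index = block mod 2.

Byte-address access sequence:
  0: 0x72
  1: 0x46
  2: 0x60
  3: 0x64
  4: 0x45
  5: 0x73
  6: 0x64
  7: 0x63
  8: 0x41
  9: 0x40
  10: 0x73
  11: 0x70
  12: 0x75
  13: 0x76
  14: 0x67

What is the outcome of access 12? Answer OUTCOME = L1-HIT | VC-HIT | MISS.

  [0] addr=0x72 blk=14 s=0: MISS | VC []
  [1] addr=0x46 blk=8 s=0: MISS | VC [14]
  [2] addr=0x60 blk=12 s=0: MISS | VC [14, 8]
  [3] addr=0x64 blk=12 s=0: L1-HIT | VC [14, 8]
  [4] addr=0x45 blk=8 s=0: VC-HIT | VC [14, 12]
  [5] addr=0x73 blk=14 s=0: VC-HIT | VC [8, 12]
  [6] addr=0x64 blk=12 s=0: VC-HIT | VC [8, 14]
  [7] addr=0x63 blk=12 s=0: L1-HIT | VC [8, 14]
  [8] addr=0x41 blk=8 s=0: VC-HIT | VC [12, 14]
  [9] addr=0x40 blk=8 s=0: L1-HIT | VC [12, 14]
  [10] addr=0x73 blk=14 s=0: VC-HIT | VC [12, 8]
  [11] addr=0x70 blk=14 s=0: L1-HIT | VC [12, 8]
  [12] addr=0x75 blk=14 s=0: L1-HIT | VC [12, 8]
  [13] addr=0x76 blk=14 s=0: L1-HIT | VC [12, 8]
  [14] addr=0x67 blk=12 s=0: VC-HIT | VC [14, 8]

OUTCOME = L1-HIT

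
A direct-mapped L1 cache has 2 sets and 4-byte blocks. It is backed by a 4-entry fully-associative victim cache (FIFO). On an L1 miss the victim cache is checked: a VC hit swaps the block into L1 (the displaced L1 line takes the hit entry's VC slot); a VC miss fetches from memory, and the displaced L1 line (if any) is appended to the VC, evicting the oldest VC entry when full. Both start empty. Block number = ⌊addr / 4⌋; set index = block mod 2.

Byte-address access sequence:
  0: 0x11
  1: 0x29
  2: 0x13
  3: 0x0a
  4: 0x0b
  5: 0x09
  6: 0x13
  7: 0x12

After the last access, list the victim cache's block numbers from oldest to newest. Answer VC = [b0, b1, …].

VC = [10, 2]

0: 0x11 (blk 4, set 0) → MISS  vc=[]
1: 0x29 (blk 10, set 0) → MISS  vc=[4]
2: 0x13 (blk 4, set 0) → VC-HIT  vc=[10]
3: 0xa (blk 2, set 0) → MISS  vc=[10, 4]
4: 0xb (blk 2, set 0) → L1-HIT  vc=[10, 4]
5: 0x9 (blk 2, set 0) → L1-HIT  vc=[10, 4]
6: 0x13 (blk 4, set 0) → VC-HIT  vc=[10, 2]
7: 0x12 (blk 4, set 0) → L1-HIT  vc=[10, 2]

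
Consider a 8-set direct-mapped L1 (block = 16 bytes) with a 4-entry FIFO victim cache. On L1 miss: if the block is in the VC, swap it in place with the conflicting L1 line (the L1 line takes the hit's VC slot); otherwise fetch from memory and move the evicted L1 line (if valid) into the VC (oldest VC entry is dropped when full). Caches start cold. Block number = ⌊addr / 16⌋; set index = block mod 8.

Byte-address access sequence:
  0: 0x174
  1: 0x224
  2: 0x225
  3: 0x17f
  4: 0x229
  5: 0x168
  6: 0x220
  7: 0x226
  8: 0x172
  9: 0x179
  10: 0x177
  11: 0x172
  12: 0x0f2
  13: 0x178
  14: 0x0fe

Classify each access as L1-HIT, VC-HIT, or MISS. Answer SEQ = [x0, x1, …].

  [0] addr=0x174 blk=23 s=7: MISS | VC []
  [1] addr=0x224 blk=34 s=2: MISS | VC []
  [2] addr=0x225 blk=34 s=2: L1-HIT | VC []
  [3] addr=0x17f blk=23 s=7: L1-HIT | VC []
  [4] addr=0x229 blk=34 s=2: L1-HIT | VC []
  [5] addr=0x168 blk=22 s=6: MISS | VC []
  [6] addr=0x220 blk=34 s=2: L1-HIT | VC []
  [7] addr=0x226 blk=34 s=2: L1-HIT | VC []
  [8] addr=0x172 blk=23 s=7: L1-HIT | VC []
  [9] addr=0x179 blk=23 s=7: L1-HIT | VC []
  [10] addr=0x177 blk=23 s=7: L1-HIT | VC []
  [11] addr=0x172 blk=23 s=7: L1-HIT | VC []
  [12] addr=0xf2 blk=15 s=7: MISS | VC [23]
  [13] addr=0x178 blk=23 s=7: VC-HIT | VC [15]
  [14] addr=0xfe blk=15 s=7: VC-HIT | VC [23]

SEQ = [MISS, MISS, L1-HIT, L1-HIT, L1-HIT, MISS, L1-HIT, L1-HIT, L1-HIT, L1-HIT, L1-HIT, L1-HIT, MISS, VC-HIT, VC-HIT]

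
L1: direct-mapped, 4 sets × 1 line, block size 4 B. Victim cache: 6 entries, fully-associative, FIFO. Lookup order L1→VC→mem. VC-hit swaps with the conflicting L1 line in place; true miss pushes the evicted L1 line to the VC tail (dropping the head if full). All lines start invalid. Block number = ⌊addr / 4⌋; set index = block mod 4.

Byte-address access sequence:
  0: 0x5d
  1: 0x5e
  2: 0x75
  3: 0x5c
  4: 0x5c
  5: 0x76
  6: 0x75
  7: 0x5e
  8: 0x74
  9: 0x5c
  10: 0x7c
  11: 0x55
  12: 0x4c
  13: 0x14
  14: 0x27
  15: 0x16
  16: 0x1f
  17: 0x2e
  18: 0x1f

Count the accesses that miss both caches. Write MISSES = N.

  [0] addr=0x5d blk=23 s=3: MISS | VC []
  [1] addr=0x5e blk=23 s=3: L1-HIT | VC []
  [2] addr=0x75 blk=29 s=1: MISS | VC []
  [3] addr=0x5c blk=23 s=3: L1-HIT | VC []
  [4] addr=0x5c blk=23 s=3: L1-HIT | VC []
  [5] addr=0x76 blk=29 s=1: L1-HIT | VC []
  [6] addr=0x75 blk=29 s=1: L1-HIT | VC []
  [7] addr=0x5e blk=23 s=3: L1-HIT | VC []
  [8] addr=0x74 blk=29 s=1: L1-HIT | VC []
  [9] addr=0x5c blk=23 s=3: L1-HIT | VC []
  [10] addr=0x7c blk=31 s=3: MISS | VC [23]
  [11] addr=0x55 blk=21 s=1: MISS | VC [23, 29]
  [12] addr=0x4c blk=19 s=3: MISS | VC [23, 29, 31]
  [13] addr=0x14 blk=5 s=1: MISS | VC [23, 29, 31, 21]
  [14] addr=0x27 blk=9 s=1: MISS | VC [23, 29, 31, 21, 5]
  [15] addr=0x16 blk=5 s=1: VC-HIT | VC [23, 29, 31, 21, 9]
  [16] addr=0x1f blk=7 s=3: MISS | VC [23, 29, 31, 21, 9, 19]
  [17] addr=0x2e blk=11 s=3: MISS | VC [29, 31, 21, 9, 19, 7]
  [18] addr=0x1f blk=7 s=3: VC-HIT | VC [29, 31, 21, 9, 19, 11]

MISSES = 9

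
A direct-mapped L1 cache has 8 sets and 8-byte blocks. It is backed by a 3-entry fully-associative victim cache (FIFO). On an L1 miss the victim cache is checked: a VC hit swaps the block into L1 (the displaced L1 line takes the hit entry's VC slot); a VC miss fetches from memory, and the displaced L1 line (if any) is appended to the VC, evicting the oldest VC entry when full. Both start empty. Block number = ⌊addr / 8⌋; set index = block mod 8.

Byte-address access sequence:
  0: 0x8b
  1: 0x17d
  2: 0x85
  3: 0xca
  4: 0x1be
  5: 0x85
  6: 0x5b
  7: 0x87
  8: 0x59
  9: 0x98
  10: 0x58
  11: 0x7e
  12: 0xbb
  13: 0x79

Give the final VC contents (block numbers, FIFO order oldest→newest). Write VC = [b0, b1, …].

VC = [19, 55, 23]

#0 0x8b→b17/s1 MISS; vc=[]
#1 0x17d→b47/s7 MISS; vc=[]
#2 0x85→b16/s0 MISS; vc=[]
#3 0xca→b25/s1 MISS; vc=[17]
#4 0x1be→b55/s7 MISS; vc=[17,47]
#5 0x85→b16/s0 L1-HIT; vc=[17,47]
#6 0x5b→b11/s3 MISS; vc=[17,47]
#7 0x87→b16/s0 L1-HIT; vc=[17,47]
#8 0x59→b11/s3 L1-HIT; vc=[17,47]
#9 0x98→b19/s3 MISS; vc=[17,47,11]
#10 0x58→b11/s3 VC-HIT; vc=[17,47,19]
#11 0x7e→b15/s7 MISS; vc=[47,19,55]
#12 0xbb→b23/s7 MISS; vc=[19,55,15]
#13 0x79→b15/s7 VC-HIT; vc=[19,55,23]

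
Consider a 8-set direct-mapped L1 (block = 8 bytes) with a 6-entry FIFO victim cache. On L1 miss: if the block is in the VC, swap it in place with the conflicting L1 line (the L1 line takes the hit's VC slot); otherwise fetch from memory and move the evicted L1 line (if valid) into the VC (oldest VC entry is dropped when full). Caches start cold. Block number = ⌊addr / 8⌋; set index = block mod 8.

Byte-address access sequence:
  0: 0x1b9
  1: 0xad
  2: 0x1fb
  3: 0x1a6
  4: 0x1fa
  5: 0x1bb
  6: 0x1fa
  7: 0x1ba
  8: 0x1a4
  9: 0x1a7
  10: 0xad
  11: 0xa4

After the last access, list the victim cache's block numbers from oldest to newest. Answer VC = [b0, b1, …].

0: 0x1b9 (blk 55, set 7) → MISS  vc=[]
1: 0xad (blk 21, set 5) → MISS  vc=[]
2: 0x1fb (blk 63, set 7) → MISS  vc=[55]
3: 0x1a6 (blk 52, set 4) → MISS  vc=[55]
4: 0x1fa (blk 63, set 7) → L1-HIT  vc=[55]
5: 0x1bb (blk 55, set 7) → VC-HIT  vc=[63]
6: 0x1fa (blk 63, set 7) → VC-HIT  vc=[55]
7: 0x1ba (blk 55, set 7) → VC-HIT  vc=[63]
8: 0x1a4 (blk 52, set 4) → L1-HIT  vc=[63]
9: 0x1a7 (blk 52, set 4) → L1-HIT  vc=[63]
10: 0xad (blk 21, set 5) → L1-HIT  vc=[63]
11: 0xa4 (blk 20, set 4) → MISS  vc=[63, 52]

VC = [63, 52]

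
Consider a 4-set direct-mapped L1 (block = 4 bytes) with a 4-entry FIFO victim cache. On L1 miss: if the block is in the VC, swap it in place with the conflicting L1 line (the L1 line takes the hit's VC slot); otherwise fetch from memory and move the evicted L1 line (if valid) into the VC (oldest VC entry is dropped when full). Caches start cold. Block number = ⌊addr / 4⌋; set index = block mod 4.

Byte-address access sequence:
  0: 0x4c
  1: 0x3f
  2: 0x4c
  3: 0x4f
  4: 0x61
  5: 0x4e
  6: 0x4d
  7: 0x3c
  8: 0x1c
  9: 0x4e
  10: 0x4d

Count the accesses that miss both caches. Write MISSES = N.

MISSES = 4

#0 0x4c→b19/s3 MISS; vc=[]
#1 0x3f→b15/s3 MISS; vc=[19]
#2 0x4c→b19/s3 VC-HIT; vc=[15]
#3 0x4f→b19/s3 L1-HIT; vc=[15]
#4 0x61→b24/s0 MISS; vc=[15]
#5 0x4e→b19/s3 L1-HIT; vc=[15]
#6 0x4d→b19/s3 L1-HIT; vc=[15]
#7 0x3c→b15/s3 VC-HIT; vc=[19]
#8 0x1c→b7/s3 MISS; vc=[19,15]
#9 0x4e→b19/s3 VC-HIT; vc=[7,15]
#10 0x4d→b19/s3 L1-HIT; vc=[7,15]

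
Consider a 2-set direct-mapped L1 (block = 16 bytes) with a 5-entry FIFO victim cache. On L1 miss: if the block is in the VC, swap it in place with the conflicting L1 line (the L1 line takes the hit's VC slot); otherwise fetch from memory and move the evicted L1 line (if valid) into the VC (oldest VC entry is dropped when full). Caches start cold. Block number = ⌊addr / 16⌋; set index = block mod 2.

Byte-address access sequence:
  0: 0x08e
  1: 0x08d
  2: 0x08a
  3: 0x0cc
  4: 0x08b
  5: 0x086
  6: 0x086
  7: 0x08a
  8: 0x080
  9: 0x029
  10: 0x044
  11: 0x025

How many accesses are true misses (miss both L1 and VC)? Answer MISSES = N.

MISSES = 4

  [0] addr=0x8e blk=8 s=0: MISS | VC []
  [1] addr=0x8d blk=8 s=0: L1-HIT | VC []
  [2] addr=0x8a blk=8 s=0: L1-HIT | VC []
  [3] addr=0xcc blk=12 s=0: MISS | VC [8]
  [4] addr=0x8b blk=8 s=0: VC-HIT | VC [12]
  [5] addr=0x86 blk=8 s=0: L1-HIT | VC [12]
  [6] addr=0x86 blk=8 s=0: L1-HIT | VC [12]
  [7] addr=0x8a blk=8 s=0: L1-HIT | VC [12]
  [8] addr=0x80 blk=8 s=0: L1-HIT | VC [12]
  [9] addr=0x29 blk=2 s=0: MISS | VC [12, 8]
  [10] addr=0x44 blk=4 s=0: MISS | VC [12, 8, 2]
  [11] addr=0x25 blk=2 s=0: VC-HIT | VC [12, 8, 4]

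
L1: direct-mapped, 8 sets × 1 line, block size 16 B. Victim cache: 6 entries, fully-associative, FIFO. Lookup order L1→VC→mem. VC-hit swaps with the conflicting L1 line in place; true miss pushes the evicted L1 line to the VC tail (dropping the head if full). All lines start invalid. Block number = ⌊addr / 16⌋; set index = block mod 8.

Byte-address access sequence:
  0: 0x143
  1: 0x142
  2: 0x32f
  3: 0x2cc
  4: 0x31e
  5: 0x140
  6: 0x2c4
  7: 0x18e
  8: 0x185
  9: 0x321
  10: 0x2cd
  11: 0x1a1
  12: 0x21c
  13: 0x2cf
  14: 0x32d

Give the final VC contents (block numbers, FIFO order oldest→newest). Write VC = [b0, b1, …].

0: 0x143 (blk 20, set 4) → MISS  vc=[]
1: 0x142 (blk 20, set 4) → L1-HIT  vc=[]
2: 0x32f (blk 50, set 2) → MISS  vc=[]
3: 0x2cc (blk 44, set 4) → MISS  vc=[20]
4: 0x31e (blk 49, set 1) → MISS  vc=[20]
5: 0x140 (blk 20, set 4) → VC-HIT  vc=[44]
6: 0x2c4 (blk 44, set 4) → VC-HIT  vc=[20]
7: 0x18e (blk 24, set 0) → MISS  vc=[20]
8: 0x185 (blk 24, set 0) → L1-HIT  vc=[20]
9: 0x321 (blk 50, set 2) → L1-HIT  vc=[20]
10: 0x2cd (blk 44, set 4) → L1-HIT  vc=[20]
11: 0x1a1 (blk 26, set 2) → MISS  vc=[20, 50]
12: 0x21c (blk 33, set 1) → MISS  vc=[20, 50, 49]
13: 0x2cf (blk 44, set 4) → L1-HIT  vc=[20, 50, 49]
14: 0x32d (blk 50, set 2) → VC-HIT  vc=[20, 26, 49]

VC = [20, 26, 49]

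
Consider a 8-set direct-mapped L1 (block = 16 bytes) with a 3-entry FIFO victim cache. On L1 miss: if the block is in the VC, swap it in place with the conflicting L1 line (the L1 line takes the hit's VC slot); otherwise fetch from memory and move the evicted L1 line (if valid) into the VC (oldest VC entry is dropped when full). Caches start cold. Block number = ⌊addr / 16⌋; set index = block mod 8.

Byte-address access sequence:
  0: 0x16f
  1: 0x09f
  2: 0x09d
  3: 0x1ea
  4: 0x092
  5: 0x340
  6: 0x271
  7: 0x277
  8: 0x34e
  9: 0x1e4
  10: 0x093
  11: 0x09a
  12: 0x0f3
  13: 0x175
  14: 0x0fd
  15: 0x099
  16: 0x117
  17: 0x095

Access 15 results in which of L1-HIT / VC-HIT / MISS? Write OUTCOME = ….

#0 0x16f→b22/s6 MISS; vc=[]
#1 0x9f→b9/s1 MISS; vc=[]
#2 0x9d→b9/s1 L1-HIT; vc=[]
#3 0x1ea→b30/s6 MISS; vc=[22]
#4 0x92→b9/s1 L1-HIT; vc=[22]
#5 0x340→b52/s4 MISS; vc=[22]
#6 0x271→b39/s7 MISS; vc=[22]
#7 0x277→b39/s7 L1-HIT; vc=[22]
#8 0x34e→b52/s4 L1-HIT; vc=[22]
#9 0x1e4→b30/s6 L1-HIT; vc=[22]
#10 0x93→b9/s1 L1-HIT; vc=[22]
#11 0x9a→b9/s1 L1-HIT; vc=[22]
#12 0xf3→b15/s7 MISS; vc=[22,39]
#13 0x175→b23/s7 MISS; vc=[22,39,15]
#14 0xfd→b15/s7 VC-HIT; vc=[22,39,23]
#15 0x99→b9/s1 L1-HIT; vc=[22,39,23]
#16 0x117→b17/s1 MISS; vc=[39,23,9]
#17 0x95→b9/s1 VC-HIT; vc=[39,23,17]

OUTCOME = L1-HIT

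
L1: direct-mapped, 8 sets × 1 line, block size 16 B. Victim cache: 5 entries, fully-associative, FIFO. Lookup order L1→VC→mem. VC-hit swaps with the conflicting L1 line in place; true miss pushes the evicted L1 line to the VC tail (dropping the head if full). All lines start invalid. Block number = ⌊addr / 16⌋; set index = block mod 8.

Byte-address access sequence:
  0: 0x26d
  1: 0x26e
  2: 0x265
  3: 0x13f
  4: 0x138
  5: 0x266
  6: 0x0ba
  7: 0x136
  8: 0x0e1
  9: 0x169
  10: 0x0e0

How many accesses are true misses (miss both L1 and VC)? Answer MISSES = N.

0: 0x26d (blk 38, set 6) → MISS  vc=[]
1: 0x26e (blk 38, set 6) → L1-HIT  vc=[]
2: 0x265 (blk 38, set 6) → L1-HIT  vc=[]
3: 0x13f (blk 19, set 3) → MISS  vc=[]
4: 0x138 (blk 19, set 3) → L1-HIT  vc=[]
5: 0x266 (blk 38, set 6) → L1-HIT  vc=[]
6: 0xba (blk 11, set 3) → MISS  vc=[19]
7: 0x136 (blk 19, set 3) → VC-HIT  vc=[11]
8: 0xe1 (blk 14, set 6) → MISS  vc=[11, 38]
9: 0x169 (blk 22, set 6) → MISS  vc=[11, 38, 14]
10: 0xe0 (blk 14, set 6) → VC-HIT  vc=[11, 38, 22]

MISSES = 5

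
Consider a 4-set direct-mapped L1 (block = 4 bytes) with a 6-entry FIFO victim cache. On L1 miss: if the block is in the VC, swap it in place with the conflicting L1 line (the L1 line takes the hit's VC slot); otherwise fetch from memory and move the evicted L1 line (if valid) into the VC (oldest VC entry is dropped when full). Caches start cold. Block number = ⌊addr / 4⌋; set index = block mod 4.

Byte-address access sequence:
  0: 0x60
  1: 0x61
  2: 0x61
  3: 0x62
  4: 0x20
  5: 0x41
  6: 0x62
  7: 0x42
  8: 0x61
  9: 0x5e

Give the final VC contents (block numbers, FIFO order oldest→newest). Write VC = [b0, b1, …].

VC = [16, 8]

0: 0x60 (blk 24, set 0) → MISS  vc=[]
1: 0x61 (blk 24, set 0) → L1-HIT  vc=[]
2: 0x61 (blk 24, set 0) → L1-HIT  vc=[]
3: 0x62 (blk 24, set 0) → L1-HIT  vc=[]
4: 0x20 (blk 8, set 0) → MISS  vc=[24]
5: 0x41 (blk 16, set 0) → MISS  vc=[24, 8]
6: 0x62 (blk 24, set 0) → VC-HIT  vc=[16, 8]
7: 0x42 (blk 16, set 0) → VC-HIT  vc=[24, 8]
8: 0x61 (blk 24, set 0) → VC-HIT  vc=[16, 8]
9: 0x5e (blk 23, set 3) → MISS  vc=[16, 8]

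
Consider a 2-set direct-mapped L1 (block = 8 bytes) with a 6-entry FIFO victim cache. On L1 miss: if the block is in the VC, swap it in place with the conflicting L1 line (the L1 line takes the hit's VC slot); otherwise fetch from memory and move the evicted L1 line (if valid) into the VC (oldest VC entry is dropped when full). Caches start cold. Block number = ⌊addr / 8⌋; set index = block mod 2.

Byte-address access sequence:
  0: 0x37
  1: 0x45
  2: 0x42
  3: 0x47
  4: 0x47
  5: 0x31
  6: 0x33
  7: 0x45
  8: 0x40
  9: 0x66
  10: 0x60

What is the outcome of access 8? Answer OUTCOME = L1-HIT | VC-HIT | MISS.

#0 0x37→b6/s0 MISS; vc=[]
#1 0x45→b8/s0 MISS; vc=[6]
#2 0x42→b8/s0 L1-HIT; vc=[6]
#3 0x47→b8/s0 L1-HIT; vc=[6]
#4 0x47→b8/s0 L1-HIT; vc=[6]
#5 0x31→b6/s0 VC-HIT; vc=[8]
#6 0x33→b6/s0 L1-HIT; vc=[8]
#7 0x45→b8/s0 VC-HIT; vc=[6]
#8 0x40→b8/s0 L1-HIT; vc=[6]
#9 0x66→b12/s0 MISS; vc=[6,8]
#10 0x60→b12/s0 L1-HIT; vc=[6,8]

OUTCOME = L1-HIT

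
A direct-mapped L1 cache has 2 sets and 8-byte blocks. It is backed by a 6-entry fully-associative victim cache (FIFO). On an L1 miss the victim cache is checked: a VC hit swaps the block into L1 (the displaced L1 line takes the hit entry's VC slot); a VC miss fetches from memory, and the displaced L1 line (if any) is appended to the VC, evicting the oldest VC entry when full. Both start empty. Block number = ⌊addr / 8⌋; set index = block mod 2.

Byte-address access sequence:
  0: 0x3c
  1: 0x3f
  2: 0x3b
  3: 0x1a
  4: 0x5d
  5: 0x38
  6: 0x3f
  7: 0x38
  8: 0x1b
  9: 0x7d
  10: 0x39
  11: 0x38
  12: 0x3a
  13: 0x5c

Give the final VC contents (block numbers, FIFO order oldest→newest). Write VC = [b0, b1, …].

0: 0x3c (blk 7, set 1) → MISS  vc=[]
1: 0x3f (blk 7, set 1) → L1-HIT  vc=[]
2: 0x3b (blk 7, set 1) → L1-HIT  vc=[]
3: 0x1a (blk 3, set 1) → MISS  vc=[7]
4: 0x5d (blk 11, set 1) → MISS  vc=[7, 3]
5: 0x38 (blk 7, set 1) → VC-HIT  vc=[11, 3]
6: 0x3f (blk 7, set 1) → L1-HIT  vc=[11, 3]
7: 0x38 (blk 7, set 1) → L1-HIT  vc=[11, 3]
8: 0x1b (blk 3, set 1) → VC-HIT  vc=[11, 7]
9: 0x7d (blk 15, set 1) → MISS  vc=[11, 7, 3]
10: 0x39 (blk 7, set 1) → VC-HIT  vc=[11, 15, 3]
11: 0x38 (blk 7, set 1) → L1-HIT  vc=[11, 15, 3]
12: 0x3a (blk 7, set 1) → L1-HIT  vc=[11, 15, 3]
13: 0x5c (blk 11, set 1) → VC-HIT  vc=[7, 15, 3]

VC = [7, 15, 3]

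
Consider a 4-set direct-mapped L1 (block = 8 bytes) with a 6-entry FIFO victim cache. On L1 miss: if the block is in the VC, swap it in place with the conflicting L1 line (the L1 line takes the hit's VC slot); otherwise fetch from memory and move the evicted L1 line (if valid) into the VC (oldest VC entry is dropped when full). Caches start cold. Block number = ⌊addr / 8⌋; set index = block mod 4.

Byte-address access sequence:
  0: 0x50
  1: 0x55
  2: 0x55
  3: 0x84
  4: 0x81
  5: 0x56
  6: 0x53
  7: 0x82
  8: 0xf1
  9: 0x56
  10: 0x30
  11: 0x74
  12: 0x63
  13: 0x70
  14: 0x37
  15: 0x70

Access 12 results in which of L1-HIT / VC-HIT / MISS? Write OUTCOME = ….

0: 0x50 (blk 10, set 2) → MISS  vc=[]
1: 0x55 (blk 10, set 2) → L1-HIT  vc=[]
2: 0x55 (blk 10, set 2) → L1-HIT  vc=[]
3: 0x84 (blk 16, set 0) → MISS  vc=[]
4: 0x81 (blk 16, set 0) → L1-HIT  vc=[]
5: 0x56 (blk 10, set 2) → L1-HIT  vc=[]
6: 0x53 (blk 10, set 2) → L1-HIT  vc=[]
7: 0x82 (blk 16, set 0) → L1-HIT  vc=[]
8: 0xf1 (blk 30, set 2) → MISS  vc=[10]
9: 0x56 (blk 10, set 2) → VC-HIT  vc=[30]
10: 0x30 (blk 6, set 2) → MISS  vc=[30, 10]
11: 0x74 (blk 14, set 2) → MISS  vc=[30, 10, 6]
12: 0x63 (blk 12, set 0) → MISS  vc=[30, 10, 6, 16]
13: 0x70 (blk 14, set 2) → L1-HIT  vc=[30, 10, 6, 16]
14: 0x37 (blk 6, set 2) → VC-HIT  vc=[30, 10, 14, 16]
15: 0x70 (blk 14, set 2) → VC-HIT  vc=[30, 10, 6, 16]

OUTCOME = MISS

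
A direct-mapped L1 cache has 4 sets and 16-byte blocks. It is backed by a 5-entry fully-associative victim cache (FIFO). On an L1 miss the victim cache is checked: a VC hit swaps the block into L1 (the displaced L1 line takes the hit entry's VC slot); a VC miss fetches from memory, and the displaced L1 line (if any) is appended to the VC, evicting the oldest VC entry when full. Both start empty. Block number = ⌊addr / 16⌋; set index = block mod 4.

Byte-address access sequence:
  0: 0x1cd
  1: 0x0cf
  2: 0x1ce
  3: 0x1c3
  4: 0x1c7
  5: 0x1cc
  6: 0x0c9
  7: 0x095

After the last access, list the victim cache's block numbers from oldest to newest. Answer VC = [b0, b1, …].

VC = [28]

0: 0x1cd (blk 28, set 0) → MISS  vc=[]
1: 0xcf (blk 12, set 0) → MISS  vc=[28]
2: 0x1ce (blk 28, set 0) → VC-HIT  vc=[12]
3: 0x1c3 (blk 28, set 0) → L1-HIT  vc=[12]
4: 0x1c7 (blk 28, set 0) → L1-HIT  vc=[12]
5: 0x1cc (blk 28, set 0) → L1-HIT  vc=[12]
6: 0xc9 (blk 12, set 0) → VC-HIT  vc=[28]
7: 0x95 (blk 9, set 1) → MISS  vc=[28]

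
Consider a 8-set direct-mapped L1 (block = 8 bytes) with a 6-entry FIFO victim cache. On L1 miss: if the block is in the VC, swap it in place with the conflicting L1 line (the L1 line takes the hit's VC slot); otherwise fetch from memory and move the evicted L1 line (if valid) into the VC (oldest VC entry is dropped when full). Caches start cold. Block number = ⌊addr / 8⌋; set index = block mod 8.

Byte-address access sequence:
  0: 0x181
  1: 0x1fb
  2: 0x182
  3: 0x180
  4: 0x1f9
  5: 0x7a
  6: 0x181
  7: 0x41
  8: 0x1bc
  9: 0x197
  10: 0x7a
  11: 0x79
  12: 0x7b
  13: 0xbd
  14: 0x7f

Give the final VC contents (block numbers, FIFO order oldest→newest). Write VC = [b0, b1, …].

VC = [63, 48, 55, 23]

#0 0x181→b48/s0 MISS; vc=[]
#1 0x1fb→b63/s7 MISS; vc=[]
#2 0x182→b48/s0 L1-HIT; vc=[]
#3 0x180→b48/s0 L1-HIT; vc=[]
#4 0x1f9→b63/s7 L1-HIT; vc=[]
#5 0x7a→b15/s7 MISS; vc=[63]
#6 0x181→b48/s0 L1-HIT; vc=[63]
#7 0x41→b8/s0 MISS; vc=[63,48]
#8 0x1bc→b55/s7 MISS; vc=[63,48,15]
#9 0x197→b50/s2 MISS; vc=[63,48,15]
#10 0x7a→b15/s7 VC-HIT; vc=[63,48,55]
#11 0x79→b15/s7 L1-HIT; vc=[63,48,55]
#12 0x7b→b15/s7 L1-HIT; vc=[63,48,55]
#13 0xbd→b23/s7 MISS; vc=[63,48,55,15]
#14 0x7f→b15/s7 VC-HIT; vc=[63,48,55,23]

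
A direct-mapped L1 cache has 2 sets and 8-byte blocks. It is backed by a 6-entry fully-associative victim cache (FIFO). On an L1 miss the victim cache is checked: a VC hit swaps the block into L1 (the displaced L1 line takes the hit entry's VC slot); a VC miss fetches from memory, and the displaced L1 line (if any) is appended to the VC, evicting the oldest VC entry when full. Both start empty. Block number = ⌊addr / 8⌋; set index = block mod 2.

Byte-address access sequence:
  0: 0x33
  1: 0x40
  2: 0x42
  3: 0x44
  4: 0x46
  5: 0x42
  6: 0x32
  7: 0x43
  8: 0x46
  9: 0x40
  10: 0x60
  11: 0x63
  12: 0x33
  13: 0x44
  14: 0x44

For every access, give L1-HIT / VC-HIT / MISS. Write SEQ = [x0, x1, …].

#0 0x33→b6/s0 MISS; vc=[]
#1 0x40→b8/s0 MISS; vc=[6]
#2 0x42→b8/s0 L1-HIT; vc=[6]
#3 0x44→b8/s0 L1-HIT; vc=[6]
#4 0x46→b8/s0 L1-HIT; vc=[6]
#5 0x42→b8/s0 L1-HIT; vc=[6]
#6 0x32→b6/s0 VC-HIT; vc=[8]
#7 0x43→b8/s0 VC-HIT; vc=[6]
#8 0x46→b8/s0 L1-HIT; vc=[6]
#9 0x40→b8/s0 L1-HIT; vc=[6]
#10 0x60→b12/s0 MISS; vc=[6,8]
#11 0x63→b12/s0 L1-HIT; vc=[6,8]
#12 0x33→b6/s0 VC-HIT; vc=[12,8]
#13 0x44→b8/s0 VC-HIT; vc=[12,6]
#14 0x44→b8/s0 L1-HIT; vc=[12,6]

SEQ = [MISS, MISS, L1-HIT, L1-HIT, L1-HIT, L1-HIT, VC-HIT, VC-HIT, L1-HIT, L1-HIT, MISS, L1-HIT, VC-HIT, VC-HIT, L1-HIT]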